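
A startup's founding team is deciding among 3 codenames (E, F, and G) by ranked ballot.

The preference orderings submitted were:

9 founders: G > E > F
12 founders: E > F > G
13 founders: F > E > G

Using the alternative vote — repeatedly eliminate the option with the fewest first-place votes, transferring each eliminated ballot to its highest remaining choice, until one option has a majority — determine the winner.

E

Round 1: F 13, E 12, G 9. G has the fewest and is eliminated.
Round 2: E 21, F 13. E has a majority.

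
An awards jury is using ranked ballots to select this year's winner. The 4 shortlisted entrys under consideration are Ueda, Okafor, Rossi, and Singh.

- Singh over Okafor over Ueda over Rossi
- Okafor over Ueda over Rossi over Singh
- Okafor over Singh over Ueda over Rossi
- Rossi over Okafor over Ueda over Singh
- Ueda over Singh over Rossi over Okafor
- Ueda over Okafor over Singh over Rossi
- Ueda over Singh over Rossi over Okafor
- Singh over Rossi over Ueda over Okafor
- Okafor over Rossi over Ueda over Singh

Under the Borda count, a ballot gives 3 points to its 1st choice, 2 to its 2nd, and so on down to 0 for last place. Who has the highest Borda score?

Ueda

Borda scores:
  Ueda: 1 + 2 + 1 + 1 + 3 + 3 + 3 + 1 + 1 = 16
  Okafor: 2 + 3 + 3 + 2 + 0 + 2 + 0 + 0 + 3 = 15
  Rossi: 0 + 1 + 0 + 3 + 1 + 0 + 1 + 2 + 2 = 10
  Singh: 3 + 0 + 2 + 0 + 2 + 1 + 2 + 3 + 0 = 13
Ueda has the highest total.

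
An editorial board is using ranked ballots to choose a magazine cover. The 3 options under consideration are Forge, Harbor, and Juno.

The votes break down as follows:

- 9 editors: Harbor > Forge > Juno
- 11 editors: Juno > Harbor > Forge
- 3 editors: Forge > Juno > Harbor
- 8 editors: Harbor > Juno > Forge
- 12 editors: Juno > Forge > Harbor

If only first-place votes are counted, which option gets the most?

First-place vote totals:
  Forge: 3
  Harbor: 17
  Juno: 23
Juno has the most first-place votes.

Juno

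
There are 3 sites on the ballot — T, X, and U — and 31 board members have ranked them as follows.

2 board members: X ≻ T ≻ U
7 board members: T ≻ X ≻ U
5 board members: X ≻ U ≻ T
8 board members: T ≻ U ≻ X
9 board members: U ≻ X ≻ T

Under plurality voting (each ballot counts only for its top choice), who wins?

T

First-place vote totals:
  T: 15
  X: 7
  U: 9
T has the most first-place votes.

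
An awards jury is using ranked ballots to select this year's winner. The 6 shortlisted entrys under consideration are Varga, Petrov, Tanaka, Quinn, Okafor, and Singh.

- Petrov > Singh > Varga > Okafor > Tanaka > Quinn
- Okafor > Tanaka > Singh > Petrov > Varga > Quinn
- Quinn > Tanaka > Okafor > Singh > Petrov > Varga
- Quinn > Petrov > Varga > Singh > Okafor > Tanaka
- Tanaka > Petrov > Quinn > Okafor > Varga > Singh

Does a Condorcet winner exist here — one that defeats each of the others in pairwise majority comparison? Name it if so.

There is no Condorcet winner

Head-to-head results (5 voters total):
Varga vs Petrov: Petrov wins 5–0.
Varga vs Tanaka: Tanaka wins 3–2.
Varga vs Quinn: Quinn wins 3–2.
Varga vs Okafor: Okafor wins 3–2.
Varga vs Singh: Singh wins 3–2.
Petrov vs Tanaka: Tanaka wins 3–2.
Petrov vs Quinn: Petrov wins 3–2.
Petrov vs Okafor: Petrov wins 3–2.
Petrov vs Singh: Petrov wins 3–2.
Tanaka vs Quinn: Tanaka wins 3–2.
Tanaka vs Okafor: Okafor wins 3–2.
Tanaka vs Singh: Tanaka wins 3–2.
Quinn vs Okafor: Quinn wins 3–2.
Quinn vs Singh: Quinn wins 3–2.
Okafor vs Singh: Okafor wins 3–2.
No candidate beats all others: Petrov beats Okafor beats Tanaka beats Petrov, a majority cycle.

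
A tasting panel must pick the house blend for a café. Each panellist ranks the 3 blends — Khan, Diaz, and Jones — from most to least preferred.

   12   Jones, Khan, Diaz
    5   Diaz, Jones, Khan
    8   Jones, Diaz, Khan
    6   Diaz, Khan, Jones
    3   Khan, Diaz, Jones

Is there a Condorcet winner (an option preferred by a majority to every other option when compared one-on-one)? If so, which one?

Head-to-head results (34 voters total):
Khan vs Diaz: Diaz wins 19–15.
Khan vs Jones: Jones wins 25–9.
Diaz vs Jones: Jones wins 20–14.
Jones beats each rival — Khan (25–9), Diaz (20–14) — so Jones is the Condorcet winner.

Jones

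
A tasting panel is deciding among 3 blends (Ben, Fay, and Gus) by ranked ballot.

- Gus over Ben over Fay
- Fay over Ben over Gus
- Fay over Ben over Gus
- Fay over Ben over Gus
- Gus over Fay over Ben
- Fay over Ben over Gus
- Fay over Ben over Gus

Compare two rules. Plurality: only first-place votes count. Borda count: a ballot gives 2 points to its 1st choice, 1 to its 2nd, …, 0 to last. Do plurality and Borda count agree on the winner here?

Plurality first-place counts: Ben 0, Fay 5, Gus 2 → Fay.
Borda totals: Ben 6, Fay 11, Gus 4 → Fay.
The two rules agree on Fay.

Yes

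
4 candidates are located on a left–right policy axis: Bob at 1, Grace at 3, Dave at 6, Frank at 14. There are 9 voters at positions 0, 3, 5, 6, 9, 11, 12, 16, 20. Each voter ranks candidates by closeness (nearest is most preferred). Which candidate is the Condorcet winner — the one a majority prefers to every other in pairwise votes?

Dave

With single-peaked preferences on a line, the Condorcet winner is the candidate closest to the median voter.
The median voter (position 9) is closest to Dave at 6.
Check: Dave vs Grace — voters closer to Dave: 7 of 9.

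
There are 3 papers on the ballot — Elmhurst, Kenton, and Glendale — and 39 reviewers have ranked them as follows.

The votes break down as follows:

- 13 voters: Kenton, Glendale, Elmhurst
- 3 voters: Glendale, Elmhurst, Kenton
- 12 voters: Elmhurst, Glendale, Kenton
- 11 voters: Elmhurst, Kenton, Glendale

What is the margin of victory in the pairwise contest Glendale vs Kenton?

9

Ballots ranking Glendale above Kenton: 3+12 = 15.
Ballots ranking Kenton above Glendale: 13+11 = 24.
Kenton wins 24–15, a margin of 9.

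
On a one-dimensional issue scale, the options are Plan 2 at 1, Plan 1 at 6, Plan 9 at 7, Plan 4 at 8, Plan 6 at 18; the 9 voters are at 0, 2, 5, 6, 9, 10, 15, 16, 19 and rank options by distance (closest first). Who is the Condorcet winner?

With single-peaked preferences on a line, the Condorcet winner is the candidate closest to the median voter.
The median voter (position 9) is closest to Plan 4 at 8.
Check: Plan 4 vs Plan 6 — voters closer to Plan 4: 6 of 9.

Plan 4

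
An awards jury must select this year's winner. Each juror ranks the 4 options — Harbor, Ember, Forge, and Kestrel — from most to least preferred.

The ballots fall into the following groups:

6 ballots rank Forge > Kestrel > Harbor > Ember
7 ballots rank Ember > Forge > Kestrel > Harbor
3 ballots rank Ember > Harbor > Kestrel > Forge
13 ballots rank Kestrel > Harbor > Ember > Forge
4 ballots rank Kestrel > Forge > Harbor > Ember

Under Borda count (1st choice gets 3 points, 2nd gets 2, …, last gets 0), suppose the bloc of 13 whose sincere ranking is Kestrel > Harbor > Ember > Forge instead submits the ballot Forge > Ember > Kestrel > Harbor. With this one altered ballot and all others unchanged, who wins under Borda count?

Forge

Borda totals with the altered ballot: Harbor 16, Ember 56, Forge 79, Kestrel 47.
The switch changes the winner from Kestrel to Forge.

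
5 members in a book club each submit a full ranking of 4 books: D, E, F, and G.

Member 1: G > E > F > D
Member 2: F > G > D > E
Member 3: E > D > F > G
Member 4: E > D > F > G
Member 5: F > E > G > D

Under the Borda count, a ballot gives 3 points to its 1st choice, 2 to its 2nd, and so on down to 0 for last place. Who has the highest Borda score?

Borda scores:
  D: 0 + 1 + 2 + 2 + 0 = 5
  E: 2 + 0 + 3 + 3 + 2 = 10
  F: 1 + 3 + 1 + 1 + 3 = 9
  G: 3 + 2 + 0 + 0 + 1 = 6
E has the highest total.

E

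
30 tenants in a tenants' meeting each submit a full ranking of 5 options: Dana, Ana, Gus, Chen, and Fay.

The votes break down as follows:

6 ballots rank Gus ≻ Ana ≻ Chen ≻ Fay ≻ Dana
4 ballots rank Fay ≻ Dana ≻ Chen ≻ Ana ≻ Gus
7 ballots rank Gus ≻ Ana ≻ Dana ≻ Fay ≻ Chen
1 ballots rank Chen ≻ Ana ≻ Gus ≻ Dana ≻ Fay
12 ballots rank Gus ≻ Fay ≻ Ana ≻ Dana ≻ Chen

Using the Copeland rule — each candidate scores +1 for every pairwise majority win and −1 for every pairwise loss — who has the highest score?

Pairwise results:
  Dana vs Ana: Ana wins 26–4.
  Dana vs Gus: Gus wins 26–4.
  Dana vs Chen: Dana wins 23–7.
  Dana vs Fay: Fay wins 22–8.
  Ana vs Gus: Gus wins 25–5.
  Ana vs Chen: Ana wins 25–5.
  Ana vs Fay: Fay wins 16–14.
  Gus vs Chen: Gus wins 25–5.
  Gus vs Fay: Gus wins 26–4.
  Chen vs Fay: Fay wins 23–7.
Copeland scores (wins − losses):
  Dana: 1 − 3 = -2
  Ana: 2 − 2 = 0
  Gus: 4 − 0 = 4
  Chen: 0 − 4 = -4
  Fay: 3 − 1 = 2
Gus has the best Copeland score.

Gus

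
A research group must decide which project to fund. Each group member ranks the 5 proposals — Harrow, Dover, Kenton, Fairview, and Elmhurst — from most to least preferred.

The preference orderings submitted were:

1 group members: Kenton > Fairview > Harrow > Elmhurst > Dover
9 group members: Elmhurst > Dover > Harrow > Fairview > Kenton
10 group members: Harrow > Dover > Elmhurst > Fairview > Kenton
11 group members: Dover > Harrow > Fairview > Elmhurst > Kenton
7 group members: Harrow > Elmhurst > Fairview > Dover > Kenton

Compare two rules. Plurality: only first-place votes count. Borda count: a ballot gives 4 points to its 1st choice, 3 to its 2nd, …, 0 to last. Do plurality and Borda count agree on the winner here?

Plurality first-place counts: Harrow 17, Dover 11, Kenton 1, Fairview 0, Elmhurst 9 → Harrow.
Borda totals: Harrow 121, Dover 108, Kenton 4, Fairview 58, Elmhurst 89 → Harrow.
The two rules agree on Harrow.

Yes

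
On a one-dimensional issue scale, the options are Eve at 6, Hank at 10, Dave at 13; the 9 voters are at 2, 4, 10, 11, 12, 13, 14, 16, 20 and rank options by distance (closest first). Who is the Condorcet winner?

Dave

With single-peaked preferences on a line, the Condorcet winner is the candidate closest to the median voter.
The median voter (position 12) is closest to Dave at 13.
Check: Dave vs Eve — voters closer to Dave: 7 of 9.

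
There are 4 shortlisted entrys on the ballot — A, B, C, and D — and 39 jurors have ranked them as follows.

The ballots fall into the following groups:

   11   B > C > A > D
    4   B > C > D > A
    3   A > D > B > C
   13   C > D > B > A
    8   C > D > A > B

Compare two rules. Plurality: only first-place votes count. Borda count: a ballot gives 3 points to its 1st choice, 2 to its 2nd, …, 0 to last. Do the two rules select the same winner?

Yes

Plurality first-place counts: A 3, B 15, C 21, D 0 → C.
Borda totals: A 28, B 61, C 93, D 52 → C.
The two rules agree on C.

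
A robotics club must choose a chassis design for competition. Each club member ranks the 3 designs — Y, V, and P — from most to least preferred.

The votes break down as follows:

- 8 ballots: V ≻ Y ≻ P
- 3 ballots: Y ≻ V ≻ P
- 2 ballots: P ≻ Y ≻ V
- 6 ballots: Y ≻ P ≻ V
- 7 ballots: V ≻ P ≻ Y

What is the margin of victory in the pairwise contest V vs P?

Ballots ranking V above P: 8+3+7 = 18.
Ballots ranking P above V: 2+6 = 8.
V wins 18–8, a margin of 10.

10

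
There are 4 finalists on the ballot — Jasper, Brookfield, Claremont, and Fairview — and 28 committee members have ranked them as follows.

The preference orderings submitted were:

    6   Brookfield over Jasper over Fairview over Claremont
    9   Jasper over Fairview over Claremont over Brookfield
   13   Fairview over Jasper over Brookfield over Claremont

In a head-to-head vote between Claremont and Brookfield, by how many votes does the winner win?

10

Ballots ranking Claremont above Brookfield: 9.
Ballots ranking Brookfield above Claremont: 6+13 = 19.
Brookfield wins 19–9, a margin of 10.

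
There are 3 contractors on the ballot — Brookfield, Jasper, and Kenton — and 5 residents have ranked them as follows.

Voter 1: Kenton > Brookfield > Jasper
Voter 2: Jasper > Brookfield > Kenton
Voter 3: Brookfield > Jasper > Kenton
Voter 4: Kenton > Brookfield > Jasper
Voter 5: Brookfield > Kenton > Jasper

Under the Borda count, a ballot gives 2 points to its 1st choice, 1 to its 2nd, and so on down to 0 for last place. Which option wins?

Brookfield

Borda scores:
  Brookfield: 1 + 1 + 2 + 1 + 2 = 7
  Jasper: 0 + 2 + 1 + 0 + 0 = 3
  Kenton: 2 + 0 + 0 + 2 + 1 = 5
Brookfield has the highest total.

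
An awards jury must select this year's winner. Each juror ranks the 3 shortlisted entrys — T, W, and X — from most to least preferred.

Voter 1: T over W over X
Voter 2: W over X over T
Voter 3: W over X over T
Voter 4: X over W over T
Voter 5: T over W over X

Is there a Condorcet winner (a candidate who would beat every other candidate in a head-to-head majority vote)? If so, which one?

W

Head-to-head results (5 voters total):
T vs W: W wins 3–2.
T vs X: X wins 3–2.
W vs X: W wins 4–1.
W beats each rival — T (3–2), X (4–1) — so W is the Condorcet winner.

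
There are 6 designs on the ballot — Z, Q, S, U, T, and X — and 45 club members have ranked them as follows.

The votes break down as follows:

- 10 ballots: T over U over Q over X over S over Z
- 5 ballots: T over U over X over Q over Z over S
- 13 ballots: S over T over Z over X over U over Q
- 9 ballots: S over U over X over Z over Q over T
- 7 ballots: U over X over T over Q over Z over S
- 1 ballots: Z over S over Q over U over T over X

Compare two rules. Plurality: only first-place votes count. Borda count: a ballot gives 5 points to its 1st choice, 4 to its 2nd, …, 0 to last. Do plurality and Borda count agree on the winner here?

No

Plurality first-place counts: Z 1, Q 0, S 22, U 7, T 15, X 0 → S.
Borda totals: Z 74, Q 66, S 124, U 146, T 149, X 116 → T.
The two rules disagree: plurality picks S, Borda picks T.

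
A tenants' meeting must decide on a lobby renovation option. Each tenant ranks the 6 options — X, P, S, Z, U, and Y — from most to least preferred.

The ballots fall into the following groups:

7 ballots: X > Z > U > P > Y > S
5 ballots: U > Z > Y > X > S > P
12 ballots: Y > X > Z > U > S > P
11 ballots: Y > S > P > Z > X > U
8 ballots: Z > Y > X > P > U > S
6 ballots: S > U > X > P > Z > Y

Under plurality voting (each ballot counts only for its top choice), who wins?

First-place vote totals:
  X: 7
  P: 0
  S: 6
  Z: 8
  U: 5
  Y: 23
Y has the most first-place votes.

Y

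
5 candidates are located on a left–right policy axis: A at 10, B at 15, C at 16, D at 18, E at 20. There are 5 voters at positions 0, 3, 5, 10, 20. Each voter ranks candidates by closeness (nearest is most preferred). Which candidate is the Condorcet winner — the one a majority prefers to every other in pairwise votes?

A

With single-peaked preferences on a line, the Condorcet winner is the candidate closest to the median voter.
The median voter (position 5) is closest to A at 10.
Check: A vs E — voters closer to A: 4 of 5.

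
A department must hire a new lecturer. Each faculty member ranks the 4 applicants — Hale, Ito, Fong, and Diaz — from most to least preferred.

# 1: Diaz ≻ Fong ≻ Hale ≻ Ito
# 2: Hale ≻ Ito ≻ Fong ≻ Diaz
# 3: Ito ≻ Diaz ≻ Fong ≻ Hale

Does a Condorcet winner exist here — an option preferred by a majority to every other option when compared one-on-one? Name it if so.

No Condorcet winner

Head-to-head results (3 voters total):
Hale vs Ito: Hale wins 2–1.
Hale vs Fong: Fong wins 2–1.
Hale vs Diaz: Diaz wins 2–1.
Ito vs Fong: Ito wins 2–1.
Ito vs Diaz: Ito wins 2–1.
Fong vs Diaz: Diaz wins 2–1.
No candidate beats all others: Hale beats Ito beats Fong beats Hale, a majority cycle.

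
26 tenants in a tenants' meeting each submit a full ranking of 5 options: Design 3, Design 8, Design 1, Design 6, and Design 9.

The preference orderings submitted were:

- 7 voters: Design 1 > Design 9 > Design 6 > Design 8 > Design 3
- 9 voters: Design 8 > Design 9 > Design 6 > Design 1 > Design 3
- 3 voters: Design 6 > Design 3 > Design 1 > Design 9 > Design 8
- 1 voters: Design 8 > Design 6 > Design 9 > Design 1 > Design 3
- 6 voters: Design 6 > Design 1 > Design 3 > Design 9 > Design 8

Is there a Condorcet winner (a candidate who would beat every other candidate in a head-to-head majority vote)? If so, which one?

Head-to-head results (26 voters total):
Design 3 vs Design 8: Design 8 wins 17–9.
Design 3 vs Design 1: Design 1 wins 23–3.
Design 3 vs Design 6: Design 6 wins 26–0.
Design 3 vs Design 9: Design 9 wins 17–9.
Design 8 vs Design 1: Design 1 wins 16–10.
Design 8 vs Design 6: Design 6 wins 16–10.
Design 8 vs Design 9: Design 9 wins 16–10.
Design 1 vs Design 6: Design 6 wins 19–7.
Design 1 vs Design 9: Design 1 wins 16–10.
Design 6 vs Design 9: Design 9 wins 16–10.
No candidate beats all others: Design 1 beats Design 9 beats Design 6 beats Design 1, a majority cycle.

No Condorcet winner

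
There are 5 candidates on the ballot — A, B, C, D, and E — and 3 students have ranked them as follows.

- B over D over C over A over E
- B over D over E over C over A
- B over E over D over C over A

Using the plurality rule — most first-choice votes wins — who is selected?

B

First-place vote totals:
  A: 0
  B: 3
  C: 0
  D: 0
  E: 0
B has the most first-place votes.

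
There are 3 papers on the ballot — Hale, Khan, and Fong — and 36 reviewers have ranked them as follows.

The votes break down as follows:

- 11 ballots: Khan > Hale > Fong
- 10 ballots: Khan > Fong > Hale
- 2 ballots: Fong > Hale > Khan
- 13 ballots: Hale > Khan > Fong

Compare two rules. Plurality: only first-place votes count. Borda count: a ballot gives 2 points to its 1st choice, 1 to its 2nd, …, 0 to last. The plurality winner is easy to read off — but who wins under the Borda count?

Khan

Plurality first-place counts: Hale 13, Khan 21, Fong 2 → Khan.
Borda totals: Hale 39, Khan 55, Fong 14 → Khan.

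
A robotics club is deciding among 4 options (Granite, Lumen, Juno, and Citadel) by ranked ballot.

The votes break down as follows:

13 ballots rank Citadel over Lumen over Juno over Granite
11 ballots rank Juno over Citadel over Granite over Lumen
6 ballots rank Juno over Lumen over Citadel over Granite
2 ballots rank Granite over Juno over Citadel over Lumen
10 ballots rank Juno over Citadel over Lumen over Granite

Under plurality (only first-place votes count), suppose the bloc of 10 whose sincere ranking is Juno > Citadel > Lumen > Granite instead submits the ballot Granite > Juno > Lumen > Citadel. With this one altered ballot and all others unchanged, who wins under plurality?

First-place totals with the altered ballot: Granite 12, Lumen 0, Juno 17, Citadel 13.
The winner is unchanged: still Juno.

Juno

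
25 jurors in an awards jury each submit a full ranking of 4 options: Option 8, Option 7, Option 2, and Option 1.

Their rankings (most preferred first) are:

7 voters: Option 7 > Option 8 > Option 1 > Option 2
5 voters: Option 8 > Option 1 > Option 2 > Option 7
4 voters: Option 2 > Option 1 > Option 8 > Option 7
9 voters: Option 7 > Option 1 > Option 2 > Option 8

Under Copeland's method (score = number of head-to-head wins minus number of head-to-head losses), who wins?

Option 7

Pairwise results:
  Option 8 vs Option 7: Option 7 wins 16–9.
  Option 8 vs Option 2: Option 2 wins 13–12.
  Option 8 vs Option 1: Option 1 wins 13–12.
  Option 7 vs Option 2: Option 7 wins 16–9.
  Option 7 vs Option 1: Option 7 wins 16–9.
  Option 2 vs Option 1: Option 1 wins 21–4.
Copeland scores (wins − losses):
  Option 8: 0 − 3 = -3
  Option 7: 3 − 0 = 3
  Option 2: 1 − 2 = -1
  Option 1: 2 − 1 = 1
Option 7 has the best Copeland score.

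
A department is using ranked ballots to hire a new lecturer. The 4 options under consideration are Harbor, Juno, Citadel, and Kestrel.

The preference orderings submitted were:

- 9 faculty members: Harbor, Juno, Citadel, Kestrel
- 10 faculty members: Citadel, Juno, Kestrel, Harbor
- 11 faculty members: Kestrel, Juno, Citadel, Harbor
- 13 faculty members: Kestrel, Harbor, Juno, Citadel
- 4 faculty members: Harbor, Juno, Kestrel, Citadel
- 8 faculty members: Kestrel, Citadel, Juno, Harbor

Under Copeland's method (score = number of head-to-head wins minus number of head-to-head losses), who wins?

Pairwise results:
  Harbor vs Juno: Juno wins 29–26.
  Harbor vs Citadel: Citadel wins 29–26.
  Harbor vs Kestrel: Kestrel wins 42–13.
  Juno vs Citadel: Juno wins 37–18.
  Juno vs Kestrel: Kestrel wins 32–23.
  Citadel vs Kestrel: Kestrel wins 36–19.
Copeland scores (wins − losses):
  Harbor: 0 − 3 = -3
  Juno: 2 − 1 = 1
  Citadel: 1 − 2 = -1
  Kestrel: 3 − 0 = 3
Kestrel has the best Copeland score.

Kestrel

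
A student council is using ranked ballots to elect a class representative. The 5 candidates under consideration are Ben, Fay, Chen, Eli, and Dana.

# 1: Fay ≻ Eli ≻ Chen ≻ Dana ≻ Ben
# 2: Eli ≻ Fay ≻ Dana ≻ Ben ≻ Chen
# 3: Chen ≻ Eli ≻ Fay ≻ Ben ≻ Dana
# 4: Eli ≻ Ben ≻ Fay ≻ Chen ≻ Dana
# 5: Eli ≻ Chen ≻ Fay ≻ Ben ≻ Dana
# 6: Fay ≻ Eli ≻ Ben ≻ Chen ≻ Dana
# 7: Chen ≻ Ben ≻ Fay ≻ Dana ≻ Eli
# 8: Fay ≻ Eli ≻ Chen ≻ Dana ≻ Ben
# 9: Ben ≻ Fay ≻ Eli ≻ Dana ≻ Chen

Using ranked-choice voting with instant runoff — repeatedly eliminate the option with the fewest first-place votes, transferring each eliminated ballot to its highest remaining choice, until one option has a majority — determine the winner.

Round 1: Fay 3, Eli 3, Chen 2, Ben 1, Dana 0. Dana has the fewest and is eliminated.
Round 2: Fay 3, Eli 3, Chen 2, Ben 1. Ben has the fewest and is eliminated.
Round 3: Fay 4, Eli 3, Chen 2. Chen has the fewest and is eliminated.
Round 4: Fay 5, Eli 4. Fay has a majority.

Fay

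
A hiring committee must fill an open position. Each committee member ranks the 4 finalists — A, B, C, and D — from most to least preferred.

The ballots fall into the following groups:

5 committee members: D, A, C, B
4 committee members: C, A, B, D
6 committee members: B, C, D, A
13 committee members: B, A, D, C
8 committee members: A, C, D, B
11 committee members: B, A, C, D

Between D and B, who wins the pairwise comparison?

B

Ballots ranking D above B: 5+8 = 13.
Ballots ranking B above D: 4+6+13+11 = 34.
B wins the head-to-head, 34–13.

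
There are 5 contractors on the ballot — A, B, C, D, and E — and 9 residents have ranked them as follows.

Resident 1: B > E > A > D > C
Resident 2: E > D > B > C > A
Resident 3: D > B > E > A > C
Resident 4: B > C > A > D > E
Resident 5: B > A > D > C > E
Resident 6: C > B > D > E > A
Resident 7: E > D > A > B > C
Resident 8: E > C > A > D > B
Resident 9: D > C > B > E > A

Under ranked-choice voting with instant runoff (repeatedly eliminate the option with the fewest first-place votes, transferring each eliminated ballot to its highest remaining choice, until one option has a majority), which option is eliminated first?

A

Round 1: B 3, E 3, D 2, C 1, A 0. A has the fewest and is eliminated.
Round 2: B 3, E 3, D 2, C 1. C has the fewest and is eliminated.
Round 3: B 4, E 3, D 2. D has the fewest and is eliminated.
Round 4: B 6, E 3. B has a majority.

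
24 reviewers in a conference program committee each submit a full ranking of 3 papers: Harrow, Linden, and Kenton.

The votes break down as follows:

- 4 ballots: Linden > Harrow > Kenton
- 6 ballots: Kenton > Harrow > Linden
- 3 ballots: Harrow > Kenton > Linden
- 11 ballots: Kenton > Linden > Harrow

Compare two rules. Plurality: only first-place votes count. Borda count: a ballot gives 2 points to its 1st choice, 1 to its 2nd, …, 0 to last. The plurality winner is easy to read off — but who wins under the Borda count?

Kenton

Plurality first-place counts: Harrow 3, Linden 4, Kenton 17 → Kenton.
Borda totals: Harrow 16, Linden 19, Kenton 37 → Kenton.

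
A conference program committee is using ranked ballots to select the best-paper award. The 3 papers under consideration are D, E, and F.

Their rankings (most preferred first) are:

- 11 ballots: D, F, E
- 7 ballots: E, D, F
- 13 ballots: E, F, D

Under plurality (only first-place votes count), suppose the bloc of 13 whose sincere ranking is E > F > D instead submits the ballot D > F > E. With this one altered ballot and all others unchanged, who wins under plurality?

First-place totals with the altered ballot: D 24, E 7, F 0.
The switch changes the winner from E to D.

D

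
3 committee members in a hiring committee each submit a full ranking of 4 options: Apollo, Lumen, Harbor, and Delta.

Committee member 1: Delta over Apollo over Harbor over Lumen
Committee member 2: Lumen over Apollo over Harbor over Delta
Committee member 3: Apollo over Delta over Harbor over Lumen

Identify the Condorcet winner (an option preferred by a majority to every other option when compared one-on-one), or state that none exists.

Head-to-head results (3 voters total):
Apollo vs Lumen: Apollo wins 2–1.
Apollo vs Harbor: Apollo wins 3–0.
Apollo vs Delta: Apollo wins 2–1.
Lumen vs Harbor: Harbor wins 2–1.
Lumen vs Delta: Delta wins 2–1.
Harbor vs Delta: Delta wins 2–1.
Apollo beats each rival — Lumen (2–1), Harbor (3–0), Delta (2–1) — so Apollo is the Condorcet winner.

Apollo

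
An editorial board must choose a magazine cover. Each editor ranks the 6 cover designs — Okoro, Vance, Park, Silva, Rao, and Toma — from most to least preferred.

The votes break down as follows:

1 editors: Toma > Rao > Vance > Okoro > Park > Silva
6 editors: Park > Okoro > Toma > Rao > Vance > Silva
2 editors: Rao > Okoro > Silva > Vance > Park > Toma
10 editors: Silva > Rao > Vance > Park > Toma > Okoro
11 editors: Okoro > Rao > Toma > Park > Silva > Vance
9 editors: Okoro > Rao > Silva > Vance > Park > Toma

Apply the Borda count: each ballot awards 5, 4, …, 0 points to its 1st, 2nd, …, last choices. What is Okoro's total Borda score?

134

Borda scores:
  Okoro: 2 + 6·4 + 2·4 + 10·0 + 11·5 + 9·5 = 134
  Vance: 3 + 6·1 + 2·2 + 10·3 + 11·0 + 9·2 = 61
  Park: 1 + 6·5 + 2·1 + 10·2 + 11·2 + 9·1 = 84
  Silva: 0 + 6·0 + 2·3 + 10·5 + 11·1 + 9·3 = 94
  Rao: 4 + 6·2 + 2·5 + 10·4 + 11·4 + 9·4 = 146
  Toma: 5 + 6·3 + 2·0 + 10·1 + 11·3 + 9·0 = 66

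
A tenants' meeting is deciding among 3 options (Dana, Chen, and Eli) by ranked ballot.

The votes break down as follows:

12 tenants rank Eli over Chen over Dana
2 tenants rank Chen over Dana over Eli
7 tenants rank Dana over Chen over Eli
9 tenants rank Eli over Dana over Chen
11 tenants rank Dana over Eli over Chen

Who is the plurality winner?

First-place vote totals:
  Dana: 18
  Chen: 2
  Eli: 21
Eli has the most first-place votes.

Eli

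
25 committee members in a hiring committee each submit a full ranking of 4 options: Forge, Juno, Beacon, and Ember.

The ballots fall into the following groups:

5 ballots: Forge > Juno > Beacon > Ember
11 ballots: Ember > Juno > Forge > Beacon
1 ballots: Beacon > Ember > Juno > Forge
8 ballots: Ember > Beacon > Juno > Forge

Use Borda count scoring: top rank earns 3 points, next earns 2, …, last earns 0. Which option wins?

Ember

Borda scores:
  Forge: 5·3 + 11·1 + 0 + 8·0 = 26
  Juno: 5·2 + 11·2 + 1 + 8·1 = 41
  Beacon: 5·1 + 11·0 + 3 + 8·2 = 24
  Ember: 5·0 + 11·3 + 2 + 8·3 = 59
Ember has the highest total.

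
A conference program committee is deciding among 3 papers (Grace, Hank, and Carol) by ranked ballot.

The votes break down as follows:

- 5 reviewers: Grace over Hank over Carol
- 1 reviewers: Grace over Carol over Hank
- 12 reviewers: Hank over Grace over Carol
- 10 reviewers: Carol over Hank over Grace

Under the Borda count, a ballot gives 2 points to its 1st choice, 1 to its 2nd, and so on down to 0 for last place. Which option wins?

Borda scores:
  Grace: 5·2 + 2 + 12·1 + 10·0 = 24
  Hank: 5·1 + 0 + 12·2 + 10·1 = 39
  Carol: 5·0 + 1 + 12·0 + 10·2 = 21
Hank has the highest total.

Hank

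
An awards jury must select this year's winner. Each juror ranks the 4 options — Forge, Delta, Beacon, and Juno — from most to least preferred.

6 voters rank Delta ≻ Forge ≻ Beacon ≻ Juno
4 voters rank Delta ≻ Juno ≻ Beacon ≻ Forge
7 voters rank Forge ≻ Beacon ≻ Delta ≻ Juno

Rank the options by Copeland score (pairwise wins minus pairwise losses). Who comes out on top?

Delta

Pairwise results:
  Forge vs Delta: Delta wins 10–7.
  Forge vs Beacon: Forge wins 13–4.
  Forge vs Juno: Forge wins 13–4.
  Delta vs Beacon: Delta wins 10–7.
  Delta vs Juno: Delta wins 17–0.
  Beacon vs Juno: Beacon wins 13–4.
Copeland scores (wins − losses):
  Forge: 2 − 1 = 1
  Delta: 3 − 0 = 3
  Beacon: 1 − 2 = -1
  Juno: 0 − 3 = -3
Delta has the best Copeland score.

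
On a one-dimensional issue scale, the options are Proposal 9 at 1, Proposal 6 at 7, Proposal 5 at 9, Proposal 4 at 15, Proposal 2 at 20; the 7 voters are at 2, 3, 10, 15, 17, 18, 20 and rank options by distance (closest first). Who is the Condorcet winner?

Proposal 4

With single-peaked preferences on a line, the Condorcet winner is the candidate closest to the median voter.
The median voter (position 15) is closest to Proposal 4 at 15.
Check: Proposal 4 vs Proposal 6 — voters closer to Proposal 4: 4 of 7.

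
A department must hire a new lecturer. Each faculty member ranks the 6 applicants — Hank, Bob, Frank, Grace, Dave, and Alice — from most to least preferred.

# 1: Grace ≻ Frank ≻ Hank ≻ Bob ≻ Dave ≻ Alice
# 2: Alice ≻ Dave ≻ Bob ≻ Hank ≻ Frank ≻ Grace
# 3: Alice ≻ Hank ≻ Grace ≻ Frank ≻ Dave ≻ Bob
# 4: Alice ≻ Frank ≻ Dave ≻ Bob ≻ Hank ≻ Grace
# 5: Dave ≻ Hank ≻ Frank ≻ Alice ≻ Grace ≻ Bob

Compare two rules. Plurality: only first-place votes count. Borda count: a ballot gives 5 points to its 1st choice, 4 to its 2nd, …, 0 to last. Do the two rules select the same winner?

Plurality first-place counts: Hank 0, Bob 0, Frank 0, Grace 1, Dave 1, Alice 3 → Alice.
Borda totals: Hank 14, Bob 7, Frank 14, Grace 9, Dave 14, Alice 17 → Alice.
The two rules agree on Alice.

Yes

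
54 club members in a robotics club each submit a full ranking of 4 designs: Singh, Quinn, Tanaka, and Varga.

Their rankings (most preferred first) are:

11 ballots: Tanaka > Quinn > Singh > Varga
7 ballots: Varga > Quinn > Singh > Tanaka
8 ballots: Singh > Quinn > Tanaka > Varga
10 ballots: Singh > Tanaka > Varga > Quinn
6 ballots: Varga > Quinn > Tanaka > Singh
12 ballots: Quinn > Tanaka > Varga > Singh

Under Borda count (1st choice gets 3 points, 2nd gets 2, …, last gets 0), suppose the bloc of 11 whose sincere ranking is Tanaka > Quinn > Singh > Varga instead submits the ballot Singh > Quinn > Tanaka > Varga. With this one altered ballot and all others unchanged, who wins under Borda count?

Quinn

Borda totals with the altered ballot: Singh 94, Quinn 100, Tanaka 69, Varga 61.
The winner is unchanged: still Quinn.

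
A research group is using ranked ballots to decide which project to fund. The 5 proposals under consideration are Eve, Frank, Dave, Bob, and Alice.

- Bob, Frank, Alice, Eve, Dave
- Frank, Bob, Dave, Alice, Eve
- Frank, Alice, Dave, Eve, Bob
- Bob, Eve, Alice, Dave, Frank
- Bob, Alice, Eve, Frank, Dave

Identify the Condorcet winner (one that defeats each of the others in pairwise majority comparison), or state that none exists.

Bob

Head-to-head results (5 voters total):
Eve vs Frank: Frank wins 3–2.
Eve vs Dave: Eve wins 3–2.
Eve vs Bob: Bob wins 4–1.
Eve vs Alice: Alice wins 4–1.
Frank vs Dave: Frank wins 4–1.
Frank vs Bob: Bob wins 3–2.
Frank vs Alice: Frank wins 3–2.
Dave vs Bob: Bob wins 4–1.
Dave vs Alice: Alice wins 4–1.
Bob vs Alice: Bob wins 4–1.
Bob beats each rival — Eve (4–1), Frank (3–2), Dave (4–1), Alice (4–1) — so Bob is the Condorcet winner.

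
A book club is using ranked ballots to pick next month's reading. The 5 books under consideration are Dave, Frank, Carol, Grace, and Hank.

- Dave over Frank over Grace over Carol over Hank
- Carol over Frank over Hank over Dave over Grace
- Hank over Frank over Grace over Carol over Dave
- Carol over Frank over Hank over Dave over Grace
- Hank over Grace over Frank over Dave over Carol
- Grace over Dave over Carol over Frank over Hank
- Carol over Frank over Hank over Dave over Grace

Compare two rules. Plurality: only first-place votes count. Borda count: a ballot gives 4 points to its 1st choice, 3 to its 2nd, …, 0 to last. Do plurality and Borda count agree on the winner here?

No

Plurality first-place counts: Dave 1, Frank 0, Carol 3, Grace 1, Hank 2 → Carol.
Borda totals: Dave 11, Frank 18, Carol 16, Grace 11, Hank 14 → Frank.
The two rules disagree: plurality picks Carol, Borda picks Frank.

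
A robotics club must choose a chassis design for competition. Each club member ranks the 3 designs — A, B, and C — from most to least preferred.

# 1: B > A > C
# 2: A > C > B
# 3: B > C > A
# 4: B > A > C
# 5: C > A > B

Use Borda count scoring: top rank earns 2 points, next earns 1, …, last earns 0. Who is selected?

B

Borda scores:
  A: 1 + 2 + 0 + 1 + 1 = 5
  B: 2 + 0 + 2 + 2 + 0 = 6
  C: 0 + 1 + 1 + 0 + 2 = 4
B has the highest total.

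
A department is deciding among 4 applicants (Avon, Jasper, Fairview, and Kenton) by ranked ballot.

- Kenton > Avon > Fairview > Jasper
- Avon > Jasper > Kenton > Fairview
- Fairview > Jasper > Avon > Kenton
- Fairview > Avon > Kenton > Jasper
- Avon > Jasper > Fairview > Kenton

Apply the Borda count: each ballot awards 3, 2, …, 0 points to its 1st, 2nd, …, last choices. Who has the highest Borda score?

Borda scores:
  Avon: 2 + 3 + 1 + 2 + 3 = 11
  Jasper: 0 + 2 + 2 + 0 + 2 = 6
  Fairview: 1 + 0 + 3 + 3 + 1 = 8
  Kenton: 3 + 1 + 0 + 1 + 0 = 5
Avon has the highest total.

Avon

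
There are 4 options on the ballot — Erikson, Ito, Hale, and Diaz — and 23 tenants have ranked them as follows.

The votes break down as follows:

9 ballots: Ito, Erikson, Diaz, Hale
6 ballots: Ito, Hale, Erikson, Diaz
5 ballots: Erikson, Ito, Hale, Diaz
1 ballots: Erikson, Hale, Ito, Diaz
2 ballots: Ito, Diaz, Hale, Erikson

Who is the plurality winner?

Ito

First-place vote totals:
  Erikson: 6
  Ito: 17
  Hale: 0
  Diaz: 0
Ito has the most first-place votes.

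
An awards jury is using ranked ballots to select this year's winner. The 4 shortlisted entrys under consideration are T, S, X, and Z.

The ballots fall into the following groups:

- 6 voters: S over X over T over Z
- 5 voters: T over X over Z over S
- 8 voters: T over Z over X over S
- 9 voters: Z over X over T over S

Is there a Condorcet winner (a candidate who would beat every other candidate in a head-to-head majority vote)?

Head-to-head results (28 voters total):
T vs S: T wins 22–6.
T vs X: X wins 15–13.
T vs Z: T wins 19–9.
S vs X: X wins 22–6.
S vs Z: Z wins 22–6.
X vs Z: Z wins 17–11.
No candidate beats all others: T beats Z beats X beats T, a majority cycle.

No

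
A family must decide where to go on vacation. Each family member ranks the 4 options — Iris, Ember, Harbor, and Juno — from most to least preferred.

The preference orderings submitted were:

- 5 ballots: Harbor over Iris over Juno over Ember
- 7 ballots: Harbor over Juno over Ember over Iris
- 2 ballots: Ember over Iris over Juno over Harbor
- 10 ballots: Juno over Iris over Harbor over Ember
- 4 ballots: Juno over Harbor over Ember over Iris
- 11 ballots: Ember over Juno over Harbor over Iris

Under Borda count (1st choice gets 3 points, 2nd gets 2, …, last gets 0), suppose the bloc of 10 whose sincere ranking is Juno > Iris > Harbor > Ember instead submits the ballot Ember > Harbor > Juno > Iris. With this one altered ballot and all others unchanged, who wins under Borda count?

Borda totals with the altered ballot: Iris 14, Ember 80, Harbor 75, Juno 65.
The switch changes the winner from Juno to Ember.

Ember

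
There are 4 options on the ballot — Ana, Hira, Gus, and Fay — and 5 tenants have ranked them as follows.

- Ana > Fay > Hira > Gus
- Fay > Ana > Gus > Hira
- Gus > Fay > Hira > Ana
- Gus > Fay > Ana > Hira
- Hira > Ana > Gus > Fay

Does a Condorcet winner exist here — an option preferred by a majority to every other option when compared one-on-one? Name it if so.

No Condorcet winner

Head-to-head results (5 voters total):
Ana vs Hira: Ana wins 3–2.
Ana vs Gus: Ana wins 3–2.
Ana vs Fay: Fay wins 3–2.
Hira vs Gus: Gus wins 3–2.
Hira vs Fay: Fay wins 4–1.
Gus vs Fay: Gus wins 3–2.
No candidate beats all others: Ana beats Gus beats Fay beats Ana, a majority cycle.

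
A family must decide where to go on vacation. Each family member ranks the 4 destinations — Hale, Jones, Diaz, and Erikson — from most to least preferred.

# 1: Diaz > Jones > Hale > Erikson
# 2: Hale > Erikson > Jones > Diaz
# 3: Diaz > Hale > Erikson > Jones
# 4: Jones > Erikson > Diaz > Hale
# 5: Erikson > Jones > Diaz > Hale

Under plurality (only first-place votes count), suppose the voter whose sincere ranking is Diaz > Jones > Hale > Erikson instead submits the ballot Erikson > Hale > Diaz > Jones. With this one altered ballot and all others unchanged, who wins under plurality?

First-place totals with the altered ballot: Hale 1, Jones 1, Diaz 1, Erikson 2.
The switch changes the winner from Diaz to Erikson.

Erikson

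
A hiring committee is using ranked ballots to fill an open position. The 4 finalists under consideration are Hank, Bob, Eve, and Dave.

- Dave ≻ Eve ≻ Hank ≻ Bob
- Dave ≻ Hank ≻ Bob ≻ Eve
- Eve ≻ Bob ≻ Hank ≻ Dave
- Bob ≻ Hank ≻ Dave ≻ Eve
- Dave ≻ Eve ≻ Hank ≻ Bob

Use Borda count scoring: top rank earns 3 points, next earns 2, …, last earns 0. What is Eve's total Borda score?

7

Borda scores:
  Hank: 1 + 2 + 1 + 2 + 1 = 7
  Bob: 0 + 1 + 2 + 3 + 0 = 6
  Eve: 2 + 0 + 3 + 0 + 2 = 7
  Dave: 3 + 3 + 0 + 1 + 3 = 10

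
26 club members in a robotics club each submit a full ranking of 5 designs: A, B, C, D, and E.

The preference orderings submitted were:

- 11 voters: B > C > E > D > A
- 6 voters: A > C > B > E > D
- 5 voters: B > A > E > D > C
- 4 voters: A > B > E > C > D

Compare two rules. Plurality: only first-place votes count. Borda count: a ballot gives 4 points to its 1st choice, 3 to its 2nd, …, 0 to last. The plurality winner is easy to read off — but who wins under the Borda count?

Plurality first-place counts: A 10, B 16, C 0, D 0, E 0 → B.
Borda totals: A 55, B 88, C 55, D 16, E 46 → B.

B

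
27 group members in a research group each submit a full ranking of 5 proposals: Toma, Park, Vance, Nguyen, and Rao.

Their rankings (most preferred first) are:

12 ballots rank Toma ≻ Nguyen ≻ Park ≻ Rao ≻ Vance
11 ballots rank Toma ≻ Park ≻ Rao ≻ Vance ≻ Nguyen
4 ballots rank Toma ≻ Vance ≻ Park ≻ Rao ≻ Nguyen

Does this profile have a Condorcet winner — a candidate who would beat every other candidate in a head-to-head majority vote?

Yes

Head-to-head results (27 voters total):
Toma vs Park: Toma wins 27–0.
Toma vs Vance: Toma wins 27–0.
Toma vs Nguyen: Toma wins 27–0.
Toma vs Rao: Toma wins 27–0.
Park vs Vance: Park wins 23–4.
Park vs Nguyen: Park wins 15–12.
Park vs Rao: Park wins 27–0.
Vance vs Nguyen: Vance wins 15–12.
Vance vs Rao: Rao wins 23–4.
Nguyen vs Rao: Rao wins 15–12.
Toma beats each rival — Park (27–0), Vance (27–0), Nguyen (27–0), Rao (27–0) — so Toma is the Condorcet winner.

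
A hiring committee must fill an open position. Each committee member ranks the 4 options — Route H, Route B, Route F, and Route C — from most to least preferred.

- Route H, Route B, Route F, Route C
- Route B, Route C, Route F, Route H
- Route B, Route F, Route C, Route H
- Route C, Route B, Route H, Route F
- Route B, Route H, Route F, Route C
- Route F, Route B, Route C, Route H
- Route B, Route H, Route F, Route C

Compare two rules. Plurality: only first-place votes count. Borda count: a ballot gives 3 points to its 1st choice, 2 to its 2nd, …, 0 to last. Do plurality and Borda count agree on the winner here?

Plurality first-place counts: Route H 1, Route B 4, Route F 1, Route C 1 → Route B.
Borda totals: Route H 8, Route B 18, Route F 9, Route C 7 → Route B.
The two rules agree on Route B.

Yes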